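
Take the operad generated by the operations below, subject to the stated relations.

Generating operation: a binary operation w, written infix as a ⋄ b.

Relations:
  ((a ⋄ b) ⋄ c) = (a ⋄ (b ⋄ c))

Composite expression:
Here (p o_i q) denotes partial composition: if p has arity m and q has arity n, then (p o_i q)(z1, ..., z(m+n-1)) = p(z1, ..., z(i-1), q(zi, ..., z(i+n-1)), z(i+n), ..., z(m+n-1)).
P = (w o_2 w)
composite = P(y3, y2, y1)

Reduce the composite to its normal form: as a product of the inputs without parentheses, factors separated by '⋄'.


Every regrouping of w is equal, so read the y-inputs in written order.
(y2 ⋄ y1) collapses to y2 ⋄ y1
(y3 ⋄ (y2 ⋄ y1)) collapses to y3 ⋄ y2 ⋄ y1

y3 ⋄ y2 ⋄ y1


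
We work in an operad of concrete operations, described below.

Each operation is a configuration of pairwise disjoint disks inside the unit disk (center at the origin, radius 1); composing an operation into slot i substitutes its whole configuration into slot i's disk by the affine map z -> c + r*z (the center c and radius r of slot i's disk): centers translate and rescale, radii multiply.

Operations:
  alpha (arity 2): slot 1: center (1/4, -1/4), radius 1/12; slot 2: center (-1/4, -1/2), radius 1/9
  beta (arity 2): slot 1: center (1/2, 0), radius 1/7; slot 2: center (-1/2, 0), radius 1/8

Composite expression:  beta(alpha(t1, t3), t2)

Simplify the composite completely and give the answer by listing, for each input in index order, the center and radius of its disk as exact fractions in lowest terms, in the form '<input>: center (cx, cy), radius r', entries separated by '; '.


Follow each t-input down from beta: c' goes to c + r*c', radius to r*r'.
input t1: composing its 2 substitution steps yields center (15/28, -1/28), radius 1/84
input t3: composing its 2 substitution steps yields center (13/28, -1/14), radius 1/63
input t2: composing its 1 substitution step yields center (-1/2, 0), radius 1/8

t1: center (15/28, -1/28), radius 1/84; t2: center (-1/2, 0), radius 1/8; t3: center (13/28, -1/14), radius 1/63


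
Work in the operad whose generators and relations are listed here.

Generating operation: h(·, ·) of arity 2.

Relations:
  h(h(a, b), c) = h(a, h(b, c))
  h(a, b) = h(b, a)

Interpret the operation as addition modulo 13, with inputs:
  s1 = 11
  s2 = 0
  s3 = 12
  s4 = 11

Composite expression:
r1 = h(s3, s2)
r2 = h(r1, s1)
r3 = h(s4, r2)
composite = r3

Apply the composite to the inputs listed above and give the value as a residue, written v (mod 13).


8 (mod 13)

h(s3, s2) = 12
h(h(s3, s2), s1) = 10
h(s4, h(h(s3, s2), s1)) = 8


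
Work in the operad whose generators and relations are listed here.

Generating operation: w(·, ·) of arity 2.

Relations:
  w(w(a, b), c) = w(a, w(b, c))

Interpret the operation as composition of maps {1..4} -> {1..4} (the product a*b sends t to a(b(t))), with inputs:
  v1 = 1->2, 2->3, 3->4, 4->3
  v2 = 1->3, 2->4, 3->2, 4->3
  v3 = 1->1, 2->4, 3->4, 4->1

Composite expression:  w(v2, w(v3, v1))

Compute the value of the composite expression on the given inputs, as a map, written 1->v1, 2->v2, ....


w(v3, v1) = 1->4, 2->4, 3->1, 4->4
w(v2, w(v3, v1)) = 1->3, 2->3, 3->3, 4->3

1->3, 2->3, 3->3, 4->3


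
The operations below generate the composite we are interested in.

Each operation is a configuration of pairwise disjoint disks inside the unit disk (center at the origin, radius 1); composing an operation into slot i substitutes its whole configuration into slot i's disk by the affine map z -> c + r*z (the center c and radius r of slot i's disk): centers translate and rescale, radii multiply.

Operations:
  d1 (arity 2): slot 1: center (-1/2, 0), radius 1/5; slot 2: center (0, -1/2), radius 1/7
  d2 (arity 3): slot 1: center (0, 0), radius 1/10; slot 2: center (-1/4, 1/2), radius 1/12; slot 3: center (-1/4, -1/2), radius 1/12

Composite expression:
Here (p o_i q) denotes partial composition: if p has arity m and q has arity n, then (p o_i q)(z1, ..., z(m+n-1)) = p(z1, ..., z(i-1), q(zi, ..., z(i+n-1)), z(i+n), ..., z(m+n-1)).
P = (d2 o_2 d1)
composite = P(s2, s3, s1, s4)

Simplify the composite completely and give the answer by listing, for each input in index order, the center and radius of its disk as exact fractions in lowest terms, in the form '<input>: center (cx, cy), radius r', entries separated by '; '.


Only the slot chain above each s matters under d2; compose those maps.
s2 passes through 1 substitution, ending at center (0, 0), radius 1/10
s3 passes through 2 substitutions, ending at center (-7/24, 1/2), radius 1/60
s1 passes through 2 substitutions, ending at center (-1/4, 11/24), radius 1/84
s4 passes through 1 substitution, ending at center (-1/4, -1/2), radius 1/12

s1: center (-1/4, 11/24), radius 1/84; s2: center (0, 0), radius 1/10; s3: center (-7/24, 1/2), radius 1/60; s4: center (-1/4, -1/2), radius 1/12


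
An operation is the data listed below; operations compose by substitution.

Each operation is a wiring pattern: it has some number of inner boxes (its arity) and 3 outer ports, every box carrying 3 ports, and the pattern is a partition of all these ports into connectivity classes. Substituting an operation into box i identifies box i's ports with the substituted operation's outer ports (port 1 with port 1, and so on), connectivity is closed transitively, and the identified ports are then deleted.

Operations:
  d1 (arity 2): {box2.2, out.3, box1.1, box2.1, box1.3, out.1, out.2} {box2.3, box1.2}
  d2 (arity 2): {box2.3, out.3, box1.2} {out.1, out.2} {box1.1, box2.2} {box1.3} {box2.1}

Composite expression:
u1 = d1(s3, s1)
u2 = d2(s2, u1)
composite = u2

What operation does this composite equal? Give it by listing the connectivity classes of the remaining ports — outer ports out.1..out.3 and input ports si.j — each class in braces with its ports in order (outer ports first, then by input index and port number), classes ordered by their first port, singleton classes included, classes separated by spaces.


{out.1, out.2} {out.3, s1.1, s1.2, s2.1, s2.2, s3.1, s3.3} {s1.3, s3.2} {s2.3}

After gluing at d2, chains via deleted ports link the s-ports.
composing d1 on (s3, s1), with out.j its own outer ports: {out.1, out.2, out.3, s1.1, s1.2, s3.1, s3.3} {s1.3, s3.2}
composing d2 on (s2, s3, s1), with out.j its own outer ports: {out.1, out.2} {out.3, s1.1, s1.2, s2.1, s2.2, s3.1, s3.3} {s1.3, s3.2} {s2.3}


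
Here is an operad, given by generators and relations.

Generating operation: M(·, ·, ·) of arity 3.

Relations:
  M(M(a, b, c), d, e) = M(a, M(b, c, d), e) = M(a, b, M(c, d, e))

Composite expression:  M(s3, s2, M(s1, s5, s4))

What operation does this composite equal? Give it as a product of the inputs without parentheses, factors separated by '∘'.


s3 ∘ s2 ∘ s1 ∘ s5 ∘ s4

Associativity of M dissolves the nesting; only the s-input order survives.
M(s1, s5, s4) linearizes to s1 ∘ s5 ∘ s4
M(s3, s2, M(s1, s5, s4)) linearizes to s3 ∘ s2 ∘ s1 ∘ s5 ∘ s4


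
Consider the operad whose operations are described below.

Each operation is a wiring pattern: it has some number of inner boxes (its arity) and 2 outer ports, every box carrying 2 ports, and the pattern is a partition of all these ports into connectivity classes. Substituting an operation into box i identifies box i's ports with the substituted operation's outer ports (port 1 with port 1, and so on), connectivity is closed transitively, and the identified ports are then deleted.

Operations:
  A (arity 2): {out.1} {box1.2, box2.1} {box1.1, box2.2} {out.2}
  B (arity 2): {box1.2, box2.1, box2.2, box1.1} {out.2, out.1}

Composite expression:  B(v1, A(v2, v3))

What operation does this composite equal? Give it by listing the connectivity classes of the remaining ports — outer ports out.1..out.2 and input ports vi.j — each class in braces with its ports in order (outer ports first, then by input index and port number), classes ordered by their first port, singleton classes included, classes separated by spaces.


Connectivity passes through glued B-boundaries; trace each wire chain.
after A, the pattern on (v2, v3) reads {out.1} {out.2} {v2.1, v3.2} {v2.2, v3.1} (out.j = its outer ports)
after B, the pattern on (v1, v2, v3) reads {out.1, out.2} {v1.1, v1.2} {v2.1, v3.2} {v2.2, v3.1} (out.j = its outer ports)

{out.1, out.2} {v1.1, v1.2} {v2.1, v3.2} {v2.2, v3.1}


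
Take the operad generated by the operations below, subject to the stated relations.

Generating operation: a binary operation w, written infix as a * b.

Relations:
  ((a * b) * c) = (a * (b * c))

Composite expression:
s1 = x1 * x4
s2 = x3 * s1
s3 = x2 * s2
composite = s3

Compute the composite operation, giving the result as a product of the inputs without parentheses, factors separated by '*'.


Key point: w is associative — brackets drop, the x-order remains.
(x1 * x4) spells out as x1 * x4
(x3 * (x1 * x4)) spells out as x3 * x1 * x4
(x2 * (x3 * (x1 * x4))) spells out as x2 * x3 * x1 * x4

x2 * x3 * x1 * x4


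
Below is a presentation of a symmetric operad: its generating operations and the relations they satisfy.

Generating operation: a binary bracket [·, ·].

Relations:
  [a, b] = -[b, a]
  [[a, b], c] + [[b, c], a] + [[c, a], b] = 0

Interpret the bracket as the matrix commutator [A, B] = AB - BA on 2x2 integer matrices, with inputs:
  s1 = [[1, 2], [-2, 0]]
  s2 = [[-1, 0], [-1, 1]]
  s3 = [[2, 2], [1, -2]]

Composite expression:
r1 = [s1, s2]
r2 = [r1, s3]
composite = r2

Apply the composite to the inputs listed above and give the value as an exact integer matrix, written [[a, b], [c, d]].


[[-6, -24], [24, 6]]

[s1, s2] = [[-2, 4], [5, 2]]
[[s1, s2], s3] = [[-6, -24], [24, 6]]


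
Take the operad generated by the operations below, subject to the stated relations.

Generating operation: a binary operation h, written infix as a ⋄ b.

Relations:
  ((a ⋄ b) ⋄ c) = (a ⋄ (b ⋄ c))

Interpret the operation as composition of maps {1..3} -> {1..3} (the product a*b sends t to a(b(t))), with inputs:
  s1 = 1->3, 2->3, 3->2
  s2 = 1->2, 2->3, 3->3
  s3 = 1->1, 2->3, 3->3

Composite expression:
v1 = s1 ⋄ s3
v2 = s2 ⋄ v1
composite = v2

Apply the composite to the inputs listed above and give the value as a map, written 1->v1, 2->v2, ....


1->3, 2->3, 3->3

(s1 ⋄ s3) = 1->3, 2->2, 3->2
(s2 ⋄ (s1 ⋄ s3)) = 1->3, 2->3, 3->3


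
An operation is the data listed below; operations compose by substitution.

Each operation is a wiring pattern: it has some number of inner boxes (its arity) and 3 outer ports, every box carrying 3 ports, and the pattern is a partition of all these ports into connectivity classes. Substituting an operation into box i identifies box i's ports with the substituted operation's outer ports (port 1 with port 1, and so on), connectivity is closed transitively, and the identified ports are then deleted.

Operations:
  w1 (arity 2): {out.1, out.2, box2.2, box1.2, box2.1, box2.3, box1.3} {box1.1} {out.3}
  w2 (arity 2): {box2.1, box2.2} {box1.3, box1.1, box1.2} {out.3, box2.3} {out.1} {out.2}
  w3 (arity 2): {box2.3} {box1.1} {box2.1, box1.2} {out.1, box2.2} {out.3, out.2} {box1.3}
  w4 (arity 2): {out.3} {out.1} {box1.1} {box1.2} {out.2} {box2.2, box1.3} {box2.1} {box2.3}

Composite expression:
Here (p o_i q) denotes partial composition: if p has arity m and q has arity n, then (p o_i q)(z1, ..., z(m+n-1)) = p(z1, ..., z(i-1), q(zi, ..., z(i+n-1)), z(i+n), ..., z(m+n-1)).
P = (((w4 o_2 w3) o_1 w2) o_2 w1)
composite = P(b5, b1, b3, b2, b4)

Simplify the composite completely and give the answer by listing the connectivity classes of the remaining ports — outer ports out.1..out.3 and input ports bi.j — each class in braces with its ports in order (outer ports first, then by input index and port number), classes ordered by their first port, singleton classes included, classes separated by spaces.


{out.1} {out.2} {out.3} {b1.1} {b1.2, b1.3, b3.1, b3.2, b3.3} {b2.1} {b2.2, b4.1} {b2.3} {b4.2} {b4.3} {b5.1, b5.2, b5.3}


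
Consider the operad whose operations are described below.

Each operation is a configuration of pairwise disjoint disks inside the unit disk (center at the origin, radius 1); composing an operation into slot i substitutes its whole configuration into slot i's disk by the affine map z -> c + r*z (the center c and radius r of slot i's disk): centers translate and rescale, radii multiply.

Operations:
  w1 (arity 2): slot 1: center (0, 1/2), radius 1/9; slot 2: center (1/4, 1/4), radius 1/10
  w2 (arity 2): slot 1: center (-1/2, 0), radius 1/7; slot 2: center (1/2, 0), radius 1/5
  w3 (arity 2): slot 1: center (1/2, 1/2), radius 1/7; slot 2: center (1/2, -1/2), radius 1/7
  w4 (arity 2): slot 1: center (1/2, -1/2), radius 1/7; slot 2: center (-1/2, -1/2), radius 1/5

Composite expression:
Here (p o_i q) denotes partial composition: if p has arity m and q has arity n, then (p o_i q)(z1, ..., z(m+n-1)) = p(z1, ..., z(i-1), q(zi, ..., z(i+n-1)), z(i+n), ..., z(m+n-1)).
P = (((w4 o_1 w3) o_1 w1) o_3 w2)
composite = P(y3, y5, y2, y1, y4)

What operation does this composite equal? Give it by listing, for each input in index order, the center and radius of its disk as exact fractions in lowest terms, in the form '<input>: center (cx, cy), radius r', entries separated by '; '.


y1: center (57/98, -4/7), radius 1/245; y2: center (55/98, -4/7), radius 1/343; y3: center (4/7, -41/98), radius 1/441; y4: center (-1/2, -1/2), radius 1/5; y5: center (113/196, -83/196), radius 1/490

Below w4, radii multiply path by path; the y-disk centers shift.
y3: after 3 affine steps, its disk has center (4/7, -41/98), radius 1/441
y5: after 3 affine steps, its disk has center (113/196, -83/196), radius 1/490
y2: after 3 affine steps, its disk has center (55/98, -4/7), radius 1/343
y1: after 3 affine steps, its disk has center (57/98, -4/7), radius 1/245
y4: after 1 affine step, its disk has center (-1/2, -1/2), radius 1/5


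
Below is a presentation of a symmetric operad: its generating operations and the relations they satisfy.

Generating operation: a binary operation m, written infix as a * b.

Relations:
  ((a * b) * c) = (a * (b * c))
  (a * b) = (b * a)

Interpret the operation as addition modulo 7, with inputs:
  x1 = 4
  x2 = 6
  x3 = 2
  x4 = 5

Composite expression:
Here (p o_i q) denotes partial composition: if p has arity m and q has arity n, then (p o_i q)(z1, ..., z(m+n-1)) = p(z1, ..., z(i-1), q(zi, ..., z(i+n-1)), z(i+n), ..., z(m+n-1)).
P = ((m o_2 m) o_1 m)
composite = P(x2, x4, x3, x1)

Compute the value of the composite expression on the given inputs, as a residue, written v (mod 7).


3 (mod 7)


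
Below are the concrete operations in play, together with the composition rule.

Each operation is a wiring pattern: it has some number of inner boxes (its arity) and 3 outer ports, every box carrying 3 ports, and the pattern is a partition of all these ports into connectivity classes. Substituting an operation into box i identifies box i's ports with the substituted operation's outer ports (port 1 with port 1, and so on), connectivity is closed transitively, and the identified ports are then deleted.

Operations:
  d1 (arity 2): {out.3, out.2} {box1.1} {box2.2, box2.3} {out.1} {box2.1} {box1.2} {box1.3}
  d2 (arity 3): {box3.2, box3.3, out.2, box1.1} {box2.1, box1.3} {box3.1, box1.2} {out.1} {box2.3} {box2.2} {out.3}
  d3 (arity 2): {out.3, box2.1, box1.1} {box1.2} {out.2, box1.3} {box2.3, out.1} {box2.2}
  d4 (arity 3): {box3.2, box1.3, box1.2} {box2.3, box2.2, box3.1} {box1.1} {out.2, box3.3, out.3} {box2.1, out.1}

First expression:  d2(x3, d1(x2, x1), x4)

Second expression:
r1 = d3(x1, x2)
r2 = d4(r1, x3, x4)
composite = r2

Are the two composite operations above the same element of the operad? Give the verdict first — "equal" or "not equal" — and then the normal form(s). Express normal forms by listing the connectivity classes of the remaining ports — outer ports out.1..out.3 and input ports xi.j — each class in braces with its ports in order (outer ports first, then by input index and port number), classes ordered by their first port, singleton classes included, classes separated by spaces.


not equal: they reduce to {out.1} {out.2, x3.1, x4.2, x4.3} {out.3} {x1.1} {x1.2, x1.3} {x2.1} {x2.2} {x2.3} {x3.2, x4.1} {x3.3} and {out.1, x3.1} {out.2, out.3, x4.3} {x1.1, x1.3, x2.1, x4.2} {x1.2} {x2.2} {x2.3} {x3.2, x3.3, x4.1}

Reducing the first expression gives {out.1} {out.2, x3.1, x4.2, x4.3} {out.3} {x1.1} {x1.2, x1.3} {x2.1} {x2.2} {x2.3} {x3.2, x4.1} {x3.3}
Reducing the second expression gives {out.1, x3.1} {out.2, out.3, x4.3} {x1.1, x1.3, x2.1, x4.2} {x1.2} {x2.2} {x2.3} {x3.2, x3.3, x4.1}
The normal forms differ: not equal.


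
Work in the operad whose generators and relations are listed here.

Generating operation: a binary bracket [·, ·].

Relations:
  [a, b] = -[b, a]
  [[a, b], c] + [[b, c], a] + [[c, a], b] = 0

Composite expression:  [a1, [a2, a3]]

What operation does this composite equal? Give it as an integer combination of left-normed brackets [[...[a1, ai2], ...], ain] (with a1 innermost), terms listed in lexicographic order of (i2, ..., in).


In the tensor algebra, words opening a1 carry the a1-anchored form.
Composite bracket: [a1, [a2, a3]]
Each bracket splits as ab - ba, giving 4 signed words (2^2 = 4).
The a1-initial words carry the normal form:
  from a1a2a3, sign +1: term +[[a1, a2], a3]
  from a1a3a2, sign -1: term -[[a1, a3], a2]

[[a1, a2], a3] - [[a1, a3], a2]


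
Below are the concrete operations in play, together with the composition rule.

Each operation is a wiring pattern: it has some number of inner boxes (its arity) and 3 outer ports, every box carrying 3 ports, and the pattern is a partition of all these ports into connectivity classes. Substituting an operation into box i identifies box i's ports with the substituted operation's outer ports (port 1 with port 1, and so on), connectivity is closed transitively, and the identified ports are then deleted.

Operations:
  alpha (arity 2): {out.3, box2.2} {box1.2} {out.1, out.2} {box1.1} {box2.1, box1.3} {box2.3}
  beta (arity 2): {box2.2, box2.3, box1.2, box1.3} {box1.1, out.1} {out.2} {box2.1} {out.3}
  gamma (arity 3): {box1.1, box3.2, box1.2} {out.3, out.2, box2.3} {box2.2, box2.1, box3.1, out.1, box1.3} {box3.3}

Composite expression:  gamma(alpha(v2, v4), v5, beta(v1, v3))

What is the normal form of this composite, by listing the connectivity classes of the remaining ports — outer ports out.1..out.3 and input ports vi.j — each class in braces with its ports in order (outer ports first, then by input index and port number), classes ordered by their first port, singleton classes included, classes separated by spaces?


Reachability decides: close wires over gamma-identified ports.
the subtree at alpha composes to {out.1, out.2} {out.3, v4.2} {v2.1} {v2.2} {v2.3, v4.1} {v4.3} on (v2, v4); out.j = own outer ports
the subtree at beta composes to {out.1, v1.1} {out.2} {out.3} {v1.2, v1.3, v3.2, v3.3} {v3.1} on (v1, v3); out.j = own outer ports
the subtree at gamma composes to {out.1, v1.1, v4.2, v5.1, v5.2} {out.2, out.3, v5.3} {v1.2, v1.3, v3.2, v3.3} {v2.1} {v2.2} {v2.3, v4.1} {v3.1} {v4.3} on (v2, v4, v5, v1, v3); out.j = own outer ports

{out.1, v1.1, v4.2, v5.1, v5.2} {out.2, out.3, v5.3} {v1.2, v1.3, v3.2, v3.3} {v2.1} {v2.2} {v2.3, v4.1} {v3.1} {v4.3}


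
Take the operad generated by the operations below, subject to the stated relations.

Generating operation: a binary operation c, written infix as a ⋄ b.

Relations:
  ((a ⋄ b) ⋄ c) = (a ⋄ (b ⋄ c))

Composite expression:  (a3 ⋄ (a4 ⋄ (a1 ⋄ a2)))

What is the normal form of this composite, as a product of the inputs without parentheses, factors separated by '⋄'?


a3 ⋄ a4 ⋄ a1 ⋄ a2

The c-tree's shape is irrelevant; the a-reading-order decides.
(a1 ⋄ a2) spells out as a1 ⋄ a2
(a4 ⋄ (a1 ⋄ a2)) spells out as a4 ⋄ a1 ⋄ a2
(a3 ⋄ (a4 ⋄ (a1 ⋄ a2))) spells out as a3 ⋄ a4 ⋄ a1 ⋄ a2


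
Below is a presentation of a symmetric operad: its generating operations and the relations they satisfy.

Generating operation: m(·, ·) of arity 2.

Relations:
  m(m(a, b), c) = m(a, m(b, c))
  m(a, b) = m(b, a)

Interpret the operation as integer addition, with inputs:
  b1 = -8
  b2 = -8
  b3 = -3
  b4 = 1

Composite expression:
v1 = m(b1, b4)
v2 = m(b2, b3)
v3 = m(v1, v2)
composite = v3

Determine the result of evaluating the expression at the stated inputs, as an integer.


-18

m(b1, b4) = -7
m(b2, b3) = -11
m(m(b1, b4), m(b2, b3)) = -18


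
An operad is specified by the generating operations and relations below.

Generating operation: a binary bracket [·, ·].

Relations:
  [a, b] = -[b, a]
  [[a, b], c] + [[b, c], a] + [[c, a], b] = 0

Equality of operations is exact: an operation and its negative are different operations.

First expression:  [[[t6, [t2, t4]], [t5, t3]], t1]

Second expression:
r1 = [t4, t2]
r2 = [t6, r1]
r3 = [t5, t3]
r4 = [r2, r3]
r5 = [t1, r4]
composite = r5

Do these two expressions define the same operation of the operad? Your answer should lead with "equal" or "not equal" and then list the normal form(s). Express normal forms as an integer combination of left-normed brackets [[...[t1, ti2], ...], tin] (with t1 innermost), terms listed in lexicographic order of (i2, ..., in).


equal — both sides give -[[[[[t1, t2], t4], t6], t3], t5] + [[[[[t1, t2], t4], t6], t5], t3] + [[[[[t1, t3], t5], t2], t4], t6] - [[[[[t1, t3], t5], t4], t2], t6] - [[[[[t1, t3], t5], t6], t2], t4] + [[[[[t1, t3], t5], t6], t4], t2] + [[[[[t1, t4], t2], t6], t3], t5] - [[[[[t1, t4], t2], t6], t5], t3] - [[[[[t1, t5], t3], t2], t4], t6] + [[[[[t1, t5], t3], t4], t2], t6] + [[[[[t1, t5], t3], t6], t2], t4] - [[[[[t1, t5], t3], t6], t4], t2] + [[[[[t1, t6], t2], t4], t3], t5] - [[[[[t1, t6], t2], t4], t5], t3] - [[[[[t1, t6], t4], t2], t3], t5] + [[[[[t1, t6], t4], t2], t5], t3]


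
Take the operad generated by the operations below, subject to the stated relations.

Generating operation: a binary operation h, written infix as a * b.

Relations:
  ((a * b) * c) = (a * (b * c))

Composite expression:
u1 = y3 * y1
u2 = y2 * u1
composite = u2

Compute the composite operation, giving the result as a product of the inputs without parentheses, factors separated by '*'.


y2 * y3 * y1


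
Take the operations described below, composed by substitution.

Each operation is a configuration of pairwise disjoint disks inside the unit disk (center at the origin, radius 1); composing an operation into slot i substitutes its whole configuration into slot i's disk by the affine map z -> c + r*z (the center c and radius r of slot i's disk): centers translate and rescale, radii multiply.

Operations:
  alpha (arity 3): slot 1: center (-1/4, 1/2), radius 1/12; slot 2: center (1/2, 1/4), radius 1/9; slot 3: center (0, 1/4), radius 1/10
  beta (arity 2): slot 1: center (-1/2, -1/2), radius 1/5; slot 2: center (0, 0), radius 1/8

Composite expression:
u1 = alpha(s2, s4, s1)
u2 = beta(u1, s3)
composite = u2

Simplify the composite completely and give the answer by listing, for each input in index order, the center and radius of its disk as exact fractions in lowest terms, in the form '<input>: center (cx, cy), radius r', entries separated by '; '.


s1: center (-1/2, -9/20), radius 1/50; s2: center (-11/20, -2/5), radius 1/60; s3: center (0, 0), radius 1/8; s4: center (-2/5, -9/20), radius 1/45

Affine substitution under beta: radii multiply and s-centers shift.
input s2: composing its 2 substitution steps yields center (-11/20, -2/5), radius 1/60
input s4: composing its 2 substitution steps yields center (-2/5, -9/20), radius 1/45
input s1: composing its 2 substitution steps yields center (-1/2, -9/20), radius 1/50
input s3: composing its 1 substitution step yields center (0, 0), radius 1/8


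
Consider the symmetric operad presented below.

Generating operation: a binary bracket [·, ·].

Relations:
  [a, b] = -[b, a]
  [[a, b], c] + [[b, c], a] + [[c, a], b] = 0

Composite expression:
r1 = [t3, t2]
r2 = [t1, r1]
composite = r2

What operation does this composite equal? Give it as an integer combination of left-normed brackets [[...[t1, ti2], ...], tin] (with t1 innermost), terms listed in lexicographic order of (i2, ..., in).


In the tensor algebra, words opening t1 carry the t1-anchored form.
Composite bracket: [t1, [t3, t2]]
Expanding via [a, b] = ab - ba: 4 signed words (2^2 = 4).
Words beginning with t1 determine it all:
  word t1t2t3 has sign -1, contributing -[[t1, t2], t3]
  word t1t3t2 has sign +1, contributing +[[t1, t3], t2]

-[[t1, t2], t3] + [[t1, t3], t2]


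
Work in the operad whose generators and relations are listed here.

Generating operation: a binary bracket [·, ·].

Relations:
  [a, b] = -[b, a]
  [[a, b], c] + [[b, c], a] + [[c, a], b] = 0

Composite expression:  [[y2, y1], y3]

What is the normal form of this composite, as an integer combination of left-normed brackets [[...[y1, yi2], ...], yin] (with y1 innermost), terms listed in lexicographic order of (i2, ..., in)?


Skip Jacobi rewriting: expand, keep y1-initial words, read off terms.
Composite bracket: [[y2, y1], y3]
The bracket unfolds into 4 signed words via [a, b] = ab - ba (2^2 = 4).
Keep just the words that open with y1:
  from y1y2y3, sign -1: term -[[y1, y2], y3]

-[[y1, y2], y3]


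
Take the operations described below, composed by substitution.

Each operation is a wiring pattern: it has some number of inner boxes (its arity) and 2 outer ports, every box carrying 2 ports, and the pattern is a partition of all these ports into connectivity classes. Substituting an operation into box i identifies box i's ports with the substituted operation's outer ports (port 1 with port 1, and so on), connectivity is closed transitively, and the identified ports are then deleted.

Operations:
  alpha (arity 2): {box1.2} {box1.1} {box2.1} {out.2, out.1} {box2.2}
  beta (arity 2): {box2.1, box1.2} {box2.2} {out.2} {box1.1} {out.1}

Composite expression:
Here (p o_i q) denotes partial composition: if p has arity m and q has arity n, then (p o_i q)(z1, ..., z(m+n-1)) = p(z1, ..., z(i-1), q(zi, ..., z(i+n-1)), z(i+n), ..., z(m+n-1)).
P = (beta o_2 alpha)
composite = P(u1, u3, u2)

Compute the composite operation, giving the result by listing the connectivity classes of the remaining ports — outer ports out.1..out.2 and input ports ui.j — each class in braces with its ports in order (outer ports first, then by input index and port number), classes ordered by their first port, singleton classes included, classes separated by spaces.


{out.1} {out.2} {u1.1} {u1.2} {u2.1} {u2.2} {u3.1} {u3.2}

Reachability decides: close wires over beta-identified ports.
alpha over (u3, u2) gives {out.1, out.2} {u2.1} {u2.2} {u3.1} {u3.2}, out.j being that stage's outer ports
beta over (u1, u3, u2) gives {out.1} {out.2} {u1.1} {u1.2} {u2.1} {u2.2} {u3.1} {u3.2}, out.j being that stage's outer ports


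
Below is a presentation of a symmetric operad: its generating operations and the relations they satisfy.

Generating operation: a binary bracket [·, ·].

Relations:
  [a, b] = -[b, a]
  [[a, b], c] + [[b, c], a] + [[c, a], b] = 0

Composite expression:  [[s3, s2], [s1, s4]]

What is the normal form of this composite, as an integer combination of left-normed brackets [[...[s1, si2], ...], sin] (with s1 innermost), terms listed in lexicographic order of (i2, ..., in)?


[[[s1, s4], s2], s3] - [[[s1, s4], s3], s2]


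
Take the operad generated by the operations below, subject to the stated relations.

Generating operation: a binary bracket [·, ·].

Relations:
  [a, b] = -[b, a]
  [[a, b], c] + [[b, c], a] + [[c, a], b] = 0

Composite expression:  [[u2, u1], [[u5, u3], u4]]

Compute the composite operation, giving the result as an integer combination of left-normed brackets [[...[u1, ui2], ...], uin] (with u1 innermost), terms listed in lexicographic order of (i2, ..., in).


[[[[u1, u2], u3], u5], u4] - [[[[u1, u2], u4], u3], u5] + [[[[u1, u2], u4], u5], u3] - [[[[u1, u2], u5], u3], u4]


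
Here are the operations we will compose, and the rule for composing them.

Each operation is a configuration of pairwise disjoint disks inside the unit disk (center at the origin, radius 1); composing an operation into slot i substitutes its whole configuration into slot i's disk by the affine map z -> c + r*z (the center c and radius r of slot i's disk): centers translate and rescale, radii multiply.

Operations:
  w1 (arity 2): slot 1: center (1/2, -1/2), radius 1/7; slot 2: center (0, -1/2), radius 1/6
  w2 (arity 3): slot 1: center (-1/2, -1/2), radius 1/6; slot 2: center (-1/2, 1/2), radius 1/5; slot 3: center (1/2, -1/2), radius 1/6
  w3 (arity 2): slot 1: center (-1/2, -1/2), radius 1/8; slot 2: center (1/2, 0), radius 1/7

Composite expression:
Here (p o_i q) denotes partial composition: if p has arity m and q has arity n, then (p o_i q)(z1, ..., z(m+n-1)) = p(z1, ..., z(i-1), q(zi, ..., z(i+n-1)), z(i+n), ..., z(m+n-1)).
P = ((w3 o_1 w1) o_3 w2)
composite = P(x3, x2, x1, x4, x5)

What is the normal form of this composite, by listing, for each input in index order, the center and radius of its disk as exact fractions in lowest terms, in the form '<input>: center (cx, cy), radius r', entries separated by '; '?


x1: center (3/7, -1/14), radius 1/42; x2: center (-1/2, -9/16), radius 1/48; x3: center (-7/16, -9/16), radius 1/56; x4: center (3/7, 1/14), radius 1/35; x5: center (4/7, -1/14), radius 1/42


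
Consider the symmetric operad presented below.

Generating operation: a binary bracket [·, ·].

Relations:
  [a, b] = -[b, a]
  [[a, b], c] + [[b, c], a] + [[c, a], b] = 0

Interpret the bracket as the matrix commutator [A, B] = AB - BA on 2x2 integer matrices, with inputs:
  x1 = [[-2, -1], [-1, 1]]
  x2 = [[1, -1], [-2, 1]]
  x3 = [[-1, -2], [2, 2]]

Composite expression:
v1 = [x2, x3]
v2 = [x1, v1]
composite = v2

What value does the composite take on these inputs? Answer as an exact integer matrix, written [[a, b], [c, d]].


[x2, x3] = [[-6, -3], [6, 6]]
[x1, [x2, x3]] = [[-9, -3], [30, 9]]

[[-9, -3], [30, 9]]


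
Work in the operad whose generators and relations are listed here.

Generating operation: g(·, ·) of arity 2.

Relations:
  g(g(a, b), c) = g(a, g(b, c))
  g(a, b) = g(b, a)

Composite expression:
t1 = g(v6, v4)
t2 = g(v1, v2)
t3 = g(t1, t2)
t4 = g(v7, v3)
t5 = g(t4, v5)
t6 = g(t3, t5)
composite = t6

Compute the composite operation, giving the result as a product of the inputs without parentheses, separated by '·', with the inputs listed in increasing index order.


Shape and order are irrelevant to g; the v-input set decides.
g(v6, v4) spells out as v6 · v4
g(v1, v2) spells out as v1 · v2
g(g(v6, v4), g(v1, v2)) spells out as v6 · v4 · v1 · v2
g(v7, v3) spells out as v7 · v3
g(g(v7, v3), v5) spells out as v7 · v3 · v5
g(g(g(v6, v4), g(v1, v2)), g(g(v7, v3), v5)) spells out as v6 · v4 · v1 · v2 · v7 · v3 · v5
rearranged into index order: v1 · v2 · v3 · v4 · v5 · v6 · v7

v1 · v2 · v3 · v4 · v5 · v6 · v7


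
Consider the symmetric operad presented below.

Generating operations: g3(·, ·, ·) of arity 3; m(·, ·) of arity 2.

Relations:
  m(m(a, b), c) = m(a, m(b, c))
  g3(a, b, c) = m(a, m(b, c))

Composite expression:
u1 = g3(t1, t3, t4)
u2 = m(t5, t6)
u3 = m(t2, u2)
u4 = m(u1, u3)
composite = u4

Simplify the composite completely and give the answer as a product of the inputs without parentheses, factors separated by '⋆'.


The m-tree's shape is irrelevant; the t-reading-order decides.
g3(t1, t3, t4) linearizes to t1 ⋆ t3 ⋆ t4
m(t5, t6) linearizes to t5 ⋆ t6
m(t2, m(t5, t6)) linearizes to t2 ⋆ t5 ⋆ t6
m(g3(t1, t3, t4), m(t2, m(t5, t6))) linearizes to t1 ⋆ t3 ⋆ t4 ⋆ t2 ⋆ t5 ⋆ t6

t1 ⋆ t3 ⋆ t4 ⋆ t2 ⋆ t5 ⋆ t6


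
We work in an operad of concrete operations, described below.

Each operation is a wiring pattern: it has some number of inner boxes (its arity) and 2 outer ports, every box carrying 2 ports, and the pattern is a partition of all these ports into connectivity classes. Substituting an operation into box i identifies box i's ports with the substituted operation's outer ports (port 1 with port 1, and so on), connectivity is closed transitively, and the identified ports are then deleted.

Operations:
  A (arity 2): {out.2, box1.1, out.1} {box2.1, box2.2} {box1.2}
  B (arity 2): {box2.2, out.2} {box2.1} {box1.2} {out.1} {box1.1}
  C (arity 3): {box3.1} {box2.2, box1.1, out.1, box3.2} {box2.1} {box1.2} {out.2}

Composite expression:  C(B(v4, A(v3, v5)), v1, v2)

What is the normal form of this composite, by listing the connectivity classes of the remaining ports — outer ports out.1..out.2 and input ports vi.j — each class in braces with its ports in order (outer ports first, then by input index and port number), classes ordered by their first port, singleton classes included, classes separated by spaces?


{out.1, v1.2, v2.2} {out.2} {v1.1} {v2.1} {v3.1} {v3.2} {v4.1} {v4.2} {v5.1, v5.2}

Substituting into C glues patterns; closure does the rest.
composing A on (v3, v5), with out.j its own outer ports: {out.1, out.2, v3.1} {v3.2} {v5.1, v5.2}
composing B on (v4, v3, v5), with out.j its own outer ports: {out.1} {out.2, v3.1} {v3.2} {v4.1} {v4.2} {v5.1, v5.2}
composing C on (v4, v3, v5, v1, v2), with out.j its own outer ports: {out.1, v1.2, v2.2} {out.2} {v1.1} {v2.1} {v3.1} {v3.2} {v4.1} {v4.2} {v5.1, v5.2}


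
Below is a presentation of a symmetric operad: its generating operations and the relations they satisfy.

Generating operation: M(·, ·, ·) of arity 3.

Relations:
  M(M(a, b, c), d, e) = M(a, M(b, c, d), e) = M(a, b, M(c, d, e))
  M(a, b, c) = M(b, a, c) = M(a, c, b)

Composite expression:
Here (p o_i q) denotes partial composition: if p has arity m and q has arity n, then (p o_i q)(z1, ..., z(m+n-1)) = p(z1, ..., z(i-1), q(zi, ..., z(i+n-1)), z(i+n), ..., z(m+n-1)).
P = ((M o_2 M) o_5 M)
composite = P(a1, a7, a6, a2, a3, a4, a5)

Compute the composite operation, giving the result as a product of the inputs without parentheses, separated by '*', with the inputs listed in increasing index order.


a1 * a2 * a3 * a4 * a5 * a6 * a7

Reordering under M is free, so list the a-inputs canonically.
M(a7, a6, a2) unparenthesizes to a7 * a6 * a2
M(a3, a4, a5) unparenthesizes to a3 * a4 * a5
M(a1, M(a7, a6, a2), M(a3, a4, a5)) unparenthesizes to a1 * a7 * a6 * a2 * a3 * a4 * a5
commutativity sorts the factors: a1 * a2 * a3 * a4 * a5 * a6 * a7


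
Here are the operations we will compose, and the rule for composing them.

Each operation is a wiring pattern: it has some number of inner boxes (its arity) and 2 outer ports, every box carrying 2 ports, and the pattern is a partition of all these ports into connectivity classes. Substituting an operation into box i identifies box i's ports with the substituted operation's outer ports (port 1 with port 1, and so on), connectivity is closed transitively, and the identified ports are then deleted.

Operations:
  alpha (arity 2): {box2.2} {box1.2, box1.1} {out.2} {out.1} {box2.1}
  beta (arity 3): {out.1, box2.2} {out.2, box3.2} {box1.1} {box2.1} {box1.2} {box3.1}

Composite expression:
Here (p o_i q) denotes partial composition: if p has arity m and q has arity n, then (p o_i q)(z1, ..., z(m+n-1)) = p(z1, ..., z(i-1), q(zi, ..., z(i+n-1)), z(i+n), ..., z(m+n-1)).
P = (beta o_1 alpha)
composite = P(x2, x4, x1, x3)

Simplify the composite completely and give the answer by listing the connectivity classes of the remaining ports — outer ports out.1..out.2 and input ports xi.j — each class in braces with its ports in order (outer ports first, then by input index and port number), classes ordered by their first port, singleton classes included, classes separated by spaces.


{out.1, x1.2} {out.2, x3.2} {x1.1} {x2.1, x2.2} {x3.1} {x4.1} {x4.2}

Reachability decides: close wires over beta-identified ports.
through alpha, on inputs (x2, x4): {out.1} {out.2} {x2.1, x2.2} {x4.1} {x4.2} (out.j = stage outer ports)
through beta, on inputs (x2, x4, x1, x3): {out.1, x1.2} {out.2, x3.2} {x1.1} {x2.1, x2.2} {x3.1} {x4.1} {x4.2} (out.j = stage outer ports)


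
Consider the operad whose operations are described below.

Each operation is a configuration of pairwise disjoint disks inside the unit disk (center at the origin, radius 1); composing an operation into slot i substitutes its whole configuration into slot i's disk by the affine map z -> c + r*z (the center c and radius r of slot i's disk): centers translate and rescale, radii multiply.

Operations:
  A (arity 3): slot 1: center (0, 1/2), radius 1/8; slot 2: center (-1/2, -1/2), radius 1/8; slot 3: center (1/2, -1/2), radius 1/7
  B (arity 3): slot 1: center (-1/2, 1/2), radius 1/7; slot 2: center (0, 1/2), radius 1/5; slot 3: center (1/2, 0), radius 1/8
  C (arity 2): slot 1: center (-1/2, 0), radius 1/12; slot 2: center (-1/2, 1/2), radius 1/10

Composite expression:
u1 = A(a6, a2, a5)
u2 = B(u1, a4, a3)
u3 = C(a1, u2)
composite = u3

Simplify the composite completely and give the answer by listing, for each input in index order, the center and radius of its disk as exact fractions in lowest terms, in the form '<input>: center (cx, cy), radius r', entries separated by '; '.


Only the slot chain above each a matters under C; compose those maps.
a1: after 1 affine step, its disk has center (-1/2, 0), radius 1/12
a6: after 3 affine steps, its disk has center (-11/20, 39/70), radius 1/560
a2: after 3 affine steps, its disk has center (-39/70, 19/35), radius 1/560
a5: after 3 affine steps, its disk has center (-19/35, 19/35), radius 1/490
a4: after 2 affine steps, its disk has center (-1/2, 11/20), radius 1/50
a3: after 2 affine steps, its disk has center (-9/20, 1/2), radius 1/80

a1: center (-1/2, 0), radius 1/12; a2: center (-39/70, 19/35), radius 1/560; a3: center (-9/20, 1/2), radius 1/80; a4: center (-1/2, 11/20), radius 1/50; a5: center (-19/35, 19/35), radius 1/490; a6: center (-11/20, 39/70), radius 1/560


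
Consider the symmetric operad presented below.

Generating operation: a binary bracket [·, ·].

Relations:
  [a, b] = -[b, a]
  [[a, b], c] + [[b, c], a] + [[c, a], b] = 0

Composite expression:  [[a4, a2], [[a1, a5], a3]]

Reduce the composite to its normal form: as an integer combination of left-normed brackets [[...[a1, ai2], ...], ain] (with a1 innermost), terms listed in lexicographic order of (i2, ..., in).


[[[[a1, a5], a3], a2], a4] - [[[[a1, a5], a3], a4], a2]

Skip Jacobi rewriting: expand, keep a1-initial words, read off terms.
Composite bracket: [[a4, a2], [[a1, a5], a3]]
Full expansion: 16 signed words from ab - ba (2^4 = 16).
Coefficients come from the a1-initial words:
  a1a5a3a2a4 appears with sign +1, giving the term +[[[[a1, a5], a3], a2], a4]
  a1a5a3a4a2 appears with sign -1, giving the term -[[[[a1, a5], a3], a4], a2]


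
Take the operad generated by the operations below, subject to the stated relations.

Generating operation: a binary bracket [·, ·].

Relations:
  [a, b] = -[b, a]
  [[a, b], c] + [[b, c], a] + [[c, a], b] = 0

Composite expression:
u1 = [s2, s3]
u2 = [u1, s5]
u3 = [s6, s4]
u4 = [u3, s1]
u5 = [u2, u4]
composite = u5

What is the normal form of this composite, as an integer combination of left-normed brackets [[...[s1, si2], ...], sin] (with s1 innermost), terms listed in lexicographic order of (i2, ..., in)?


-[[[[[s1, s4], s6], s2], s3], s5] + [[[[[s1, s4], s6], s3], s2], s5] + [[[[[s1, s4], s6], s5], s2], s3] - [[[[[s1, s4], s6], s5], s3], s2] + [[[[[s1, s6], s4], s2], s3], s5] - [[[[[s1, s6], s4], s3], s2], s5] - [[[[[s1, s6], s4], s5], s2], s3] + [[[[[s1, s6], s4], s5], s3], s2]

Left-normed coefficients sit on the s1-initial expansion words.
Composite bracket: [[[s2, s3], s5], [[s6, s4], s1]]
Each bracket splits as ab - ba, giving 32 signed words (2^5 = 32).
The s1-initial words carry the normal form:
  word s1s4s6s2s3s5 has sign -1, contributing -[[[[[s1, s4], s6], s2], s3], s5]
  word s1s4s6s3s2s5 has sign +1, contributing +[[[[[s1, s4], s6], s3], s2], s5]
  word s1s4s6s5s2s3 has sign +1, contributing +[[[[[s1, s4], s6], s5], s2], s3]
  word s1s4s6s5s3s2 has sign -1, contributing -[[[[[s1, s4], s6], s5], s3], s2]
  word s1s6s4s2s3s5 has sign +1, contributing +[[[[[s1, s6], s4], s2], s3], s5]
  word s1s6s4s3s2s5 has sign -1, contributing -[[[[[s1, s6], s4], s3], s2], s5]
  word s1s6s4s5s2s3 has sign -1, contributing -[[[[[s1, s6], s4], s5], s2], s3]
  word s1s6s4s5s3s2 has sign +1, contributing +[[[[[s1, s6], s4], s5], s3], s2]
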